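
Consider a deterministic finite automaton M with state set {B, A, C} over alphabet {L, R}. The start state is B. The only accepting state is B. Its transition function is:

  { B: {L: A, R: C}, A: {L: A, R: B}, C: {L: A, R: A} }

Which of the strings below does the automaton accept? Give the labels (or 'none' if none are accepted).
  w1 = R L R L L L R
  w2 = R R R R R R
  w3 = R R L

w1: Trace: B -R-> C -L-> A -R-> B -L-> A -L-> A -L-> A -R-> B  → end B, accepted
w2: Trace: B -R-> C -R-> A -R-> B -R-> C -R-> A -R-> B  → end B, accepted
w3: Trace: B -R-> C -R-> A -L-> A  → end A, rejected

w1, w2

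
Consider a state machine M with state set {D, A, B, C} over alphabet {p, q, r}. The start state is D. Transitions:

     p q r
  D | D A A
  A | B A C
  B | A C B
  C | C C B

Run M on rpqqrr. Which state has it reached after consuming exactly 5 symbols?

B

start at D
read 'r': D → A
read 'p': A → B
read 'q': B → C
read 'q': C → C
read 'r': C → B
After 5 symbols: B.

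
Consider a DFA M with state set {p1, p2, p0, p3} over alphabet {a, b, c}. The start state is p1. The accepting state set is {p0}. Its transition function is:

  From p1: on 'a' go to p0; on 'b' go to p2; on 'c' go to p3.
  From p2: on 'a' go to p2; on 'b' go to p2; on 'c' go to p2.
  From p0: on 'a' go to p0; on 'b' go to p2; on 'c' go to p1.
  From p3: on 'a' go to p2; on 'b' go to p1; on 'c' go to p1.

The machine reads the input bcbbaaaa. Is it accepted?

No

Trace: p1 -b-> p2 -c-> p2 -b-> p2 -b-> p2 -a-> p2 -a-> p2 -a-> p2 -a-> p2
End state p2 is not accepting.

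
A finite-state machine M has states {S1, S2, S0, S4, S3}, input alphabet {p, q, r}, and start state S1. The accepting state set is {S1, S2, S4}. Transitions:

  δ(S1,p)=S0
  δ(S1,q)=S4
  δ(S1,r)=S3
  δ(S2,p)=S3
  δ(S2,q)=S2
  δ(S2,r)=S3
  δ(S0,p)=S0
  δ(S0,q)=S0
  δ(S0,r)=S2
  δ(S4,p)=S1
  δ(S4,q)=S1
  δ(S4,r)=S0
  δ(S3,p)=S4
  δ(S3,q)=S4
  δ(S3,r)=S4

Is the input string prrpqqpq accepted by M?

start at S1
read 'p': S1 → S0
read 'r': S0 → S2
read 'r': S2 → S3
read 'p': S3 → S4
read 'q': S4 → S1
read 'q': S1 → S4
read 'p': S4 → S1
read 'q': S1 → S4
End state S4 is accepting.

Yes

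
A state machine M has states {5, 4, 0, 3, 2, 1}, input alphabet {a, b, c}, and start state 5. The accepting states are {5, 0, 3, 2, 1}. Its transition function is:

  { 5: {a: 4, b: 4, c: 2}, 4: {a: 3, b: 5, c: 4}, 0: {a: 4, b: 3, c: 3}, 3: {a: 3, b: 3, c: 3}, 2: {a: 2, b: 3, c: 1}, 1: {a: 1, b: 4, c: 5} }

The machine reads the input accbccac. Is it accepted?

Yes

5 → 4 → 4 → 4 → 5 → 2 → 1 → 1 → 5
End state 5 is accepting.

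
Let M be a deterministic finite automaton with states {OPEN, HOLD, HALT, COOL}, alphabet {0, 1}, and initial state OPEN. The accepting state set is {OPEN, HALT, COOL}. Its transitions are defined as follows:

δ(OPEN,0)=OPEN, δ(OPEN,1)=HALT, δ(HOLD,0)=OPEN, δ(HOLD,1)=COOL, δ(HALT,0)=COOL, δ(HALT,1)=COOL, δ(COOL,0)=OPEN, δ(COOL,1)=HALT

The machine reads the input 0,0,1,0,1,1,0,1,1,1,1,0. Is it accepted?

Yes

OPEN → OPEN → OPEN → HALT → COOL → HALT → COOL → OPEN → HALT → COOL → HALT → COOL → OPEN
End state OPEN is accepting.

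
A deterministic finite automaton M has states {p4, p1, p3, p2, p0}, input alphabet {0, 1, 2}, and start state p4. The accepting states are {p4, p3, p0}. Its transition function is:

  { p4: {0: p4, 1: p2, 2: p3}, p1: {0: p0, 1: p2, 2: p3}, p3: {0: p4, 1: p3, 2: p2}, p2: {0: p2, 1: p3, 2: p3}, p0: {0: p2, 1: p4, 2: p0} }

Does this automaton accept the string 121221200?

No

Trace: p4 -1-> p2 -2-> p3 -1-> p3 -2-> p2 -2-> p3 -1-> p3 -2-> p2 -0-> p2 -0-> p2
End state p2 is not accepting.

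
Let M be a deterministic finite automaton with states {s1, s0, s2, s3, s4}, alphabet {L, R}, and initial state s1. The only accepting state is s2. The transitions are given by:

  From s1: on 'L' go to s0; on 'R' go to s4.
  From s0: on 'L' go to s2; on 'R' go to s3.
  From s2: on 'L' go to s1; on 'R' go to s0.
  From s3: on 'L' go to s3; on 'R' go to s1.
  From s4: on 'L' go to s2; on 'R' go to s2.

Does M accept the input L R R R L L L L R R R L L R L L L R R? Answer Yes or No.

s1 → s0 → s3 → s1 → s4 → s2 → s1 → s0 → s2 → s0 → s3 → s1 → s0 → s2 → s0 → s2 → s1 → s0 → s3 → s1
End state s1 is not accepting.

No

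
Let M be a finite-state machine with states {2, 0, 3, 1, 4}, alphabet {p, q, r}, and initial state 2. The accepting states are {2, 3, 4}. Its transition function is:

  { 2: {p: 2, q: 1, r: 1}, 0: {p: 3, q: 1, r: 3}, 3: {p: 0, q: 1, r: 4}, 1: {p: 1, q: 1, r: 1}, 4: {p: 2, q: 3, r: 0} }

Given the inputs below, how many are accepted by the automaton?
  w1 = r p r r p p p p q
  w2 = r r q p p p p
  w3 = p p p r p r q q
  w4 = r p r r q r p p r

0

w1: 2 → 1 → 1 → 1 → 1 → 1 → 1 → 1 → 1 → 1  → end 1, rejected
w2: 2 → 1 → 1 → 1 → 1 → 1 → 1 → 1  → end 1, rejected
w3: 2 → 2 → 2 → 2 → 1 → 1 → 1 → 1 → 1  → end 1, rejected
w4: 2 → 1 → 1 → 1 → 1 → 1 → 1 → 1 → 1 → 1  → end 1, rejected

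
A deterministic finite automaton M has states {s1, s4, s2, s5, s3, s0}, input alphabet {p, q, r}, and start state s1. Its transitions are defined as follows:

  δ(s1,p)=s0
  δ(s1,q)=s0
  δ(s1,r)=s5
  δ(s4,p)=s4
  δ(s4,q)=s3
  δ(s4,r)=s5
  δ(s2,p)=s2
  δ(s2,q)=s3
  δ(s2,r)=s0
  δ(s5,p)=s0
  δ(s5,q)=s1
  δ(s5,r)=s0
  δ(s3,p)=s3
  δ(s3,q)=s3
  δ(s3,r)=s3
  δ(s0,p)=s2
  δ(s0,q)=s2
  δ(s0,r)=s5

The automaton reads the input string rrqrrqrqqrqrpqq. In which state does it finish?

s1 → s5 → s0 → s2 → s0 → s5 → s1 → s5 → s1 → s0 → s5 → s1 → s5 → s0 → s2 → s3

s3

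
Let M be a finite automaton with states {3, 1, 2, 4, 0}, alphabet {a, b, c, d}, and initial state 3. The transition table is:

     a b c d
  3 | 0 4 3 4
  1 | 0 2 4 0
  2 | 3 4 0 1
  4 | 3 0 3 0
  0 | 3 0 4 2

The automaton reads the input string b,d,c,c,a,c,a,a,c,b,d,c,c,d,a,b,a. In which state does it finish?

Trace: 3 -b-> 4 -d-> 0 -c-> 4 -c-> 3 -a-> 0 -c-> 4 -a-> 3 -a-> 0 -c-> 4 -b-> 0 -d-> 2 -c-> 0 -c-> 4 -d-> 0 -a-> 3 -b-> 4 -a-> 3

3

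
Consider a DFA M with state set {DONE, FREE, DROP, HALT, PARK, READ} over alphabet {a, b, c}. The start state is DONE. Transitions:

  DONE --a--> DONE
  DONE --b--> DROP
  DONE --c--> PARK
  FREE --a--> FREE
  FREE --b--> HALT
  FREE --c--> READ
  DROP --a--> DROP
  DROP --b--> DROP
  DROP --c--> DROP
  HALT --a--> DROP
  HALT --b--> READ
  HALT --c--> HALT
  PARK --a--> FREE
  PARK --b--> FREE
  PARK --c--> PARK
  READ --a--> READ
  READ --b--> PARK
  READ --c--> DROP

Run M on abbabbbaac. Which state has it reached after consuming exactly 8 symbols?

Trace: DONE -a-> DONE -b-> DROP -b-> DROP -a-> DROP -b-> DROP -b-> DROP -b-> DROP -a-> DROP
After 8 symbols: DROP.

DROP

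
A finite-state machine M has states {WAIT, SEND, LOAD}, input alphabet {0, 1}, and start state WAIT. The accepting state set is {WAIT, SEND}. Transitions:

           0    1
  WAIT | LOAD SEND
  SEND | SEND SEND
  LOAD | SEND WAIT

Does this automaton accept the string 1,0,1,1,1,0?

Yes

start at WAIT
read '1': WAIT → SEND
read '0': SEND → SEND
read '1': SEND → SEND
read '1': SEND → SEND
read '1': SEND → SEND
read '0': SEND → SEND
End state SEND is accepting.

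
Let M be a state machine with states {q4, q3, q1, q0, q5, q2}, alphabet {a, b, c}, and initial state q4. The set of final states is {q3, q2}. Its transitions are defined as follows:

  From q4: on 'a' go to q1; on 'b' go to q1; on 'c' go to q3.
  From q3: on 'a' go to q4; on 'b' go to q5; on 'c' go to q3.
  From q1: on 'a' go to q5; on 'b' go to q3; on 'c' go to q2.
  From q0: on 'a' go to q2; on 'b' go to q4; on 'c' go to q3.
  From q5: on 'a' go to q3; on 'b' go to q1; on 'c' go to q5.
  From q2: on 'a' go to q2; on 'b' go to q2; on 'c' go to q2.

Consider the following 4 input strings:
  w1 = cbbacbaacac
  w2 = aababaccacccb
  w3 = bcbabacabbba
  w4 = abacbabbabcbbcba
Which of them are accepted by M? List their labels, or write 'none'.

w1, w3, w4

w1: q4 → q3 → q5 → q1 → q5 → q5 → q1 → q5 → q3 → q3 → q4 → q3  → end q3, accepted
w2: q4 → q1 → q5 → q1 → q5 → q1 → q5 → q5 → q5 → q3 → q3 → q3 → q3 → q5  → end q5, rejected
w3: q4 → q1 → q2 → q2 → q2 → q2 → q2 → q2 → q2 → q2 → q2 → q2 → q2  → end q2, accepted
w4: q4 → q1 → q3 → q4 → q3 → q5 → q3 → q5 → q1 → q5 → q1 → q2 → q2 → q2 → q2 → q2 → q2  → end q2, accepted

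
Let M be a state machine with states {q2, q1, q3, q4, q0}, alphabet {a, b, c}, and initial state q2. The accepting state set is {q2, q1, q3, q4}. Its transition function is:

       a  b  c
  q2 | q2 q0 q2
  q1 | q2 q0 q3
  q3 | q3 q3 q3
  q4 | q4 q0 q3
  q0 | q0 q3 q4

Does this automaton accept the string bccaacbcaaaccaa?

start at q2
read 'b': q2 → q0
read 'c': q0 → q4
read 'c': q4 → q3
read 'a': q3 → q3
read 'a': q3 → q3
read 'c': q3 → q3
read 'b': q3 → q3
read 'c': q3 → q3
read 'a': q3 → q3
read 'a': q3 → q3
read 'a': q3 → q3
read 'c': q3 → q3
read 'c': q3 → q3
read 'a': q3 → q3
read 'a': q3 → q3
End state q3 is accepting.

Yes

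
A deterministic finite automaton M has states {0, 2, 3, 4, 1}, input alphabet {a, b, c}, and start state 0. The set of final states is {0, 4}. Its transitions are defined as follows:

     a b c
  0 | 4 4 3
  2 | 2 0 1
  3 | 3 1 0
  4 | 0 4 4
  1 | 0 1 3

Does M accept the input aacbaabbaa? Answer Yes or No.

0 → 4 → 0 → 3 → 1 → 0 → 4 → 4 → 4 → 0 → 4
End state 4 is accepting.

Yes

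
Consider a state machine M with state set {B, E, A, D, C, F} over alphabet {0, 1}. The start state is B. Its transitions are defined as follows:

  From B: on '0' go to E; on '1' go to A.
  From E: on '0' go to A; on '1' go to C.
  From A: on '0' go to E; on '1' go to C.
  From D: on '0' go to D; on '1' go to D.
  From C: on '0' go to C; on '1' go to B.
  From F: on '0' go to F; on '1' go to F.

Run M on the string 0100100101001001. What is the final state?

start at B
read '0': B → E
read '1': E → C
read '0': C → C
read '0': C → C
read '1': C → B
read '0': B → E
read '0': E → A
read '1': A → C
read '0': C → C
read '1': C → B
read '0': B → E
read '0': E → A
read '1': A → C
read '0': C → C
read '0': C → C
read '1': C → B

B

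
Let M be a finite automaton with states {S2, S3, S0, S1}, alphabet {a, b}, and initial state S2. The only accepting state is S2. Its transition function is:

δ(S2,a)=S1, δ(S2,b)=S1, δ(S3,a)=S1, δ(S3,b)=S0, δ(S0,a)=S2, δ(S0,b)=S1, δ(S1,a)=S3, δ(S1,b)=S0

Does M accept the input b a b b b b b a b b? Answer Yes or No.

No

Trace: S2 -b-> S1 -a-> S3 -b-> S0 -b-> S1 -b-> S0 -b-> S1 -b-> S0 -a-> S2 -b-> S1 -b-> S0
End state S0 is not accepting.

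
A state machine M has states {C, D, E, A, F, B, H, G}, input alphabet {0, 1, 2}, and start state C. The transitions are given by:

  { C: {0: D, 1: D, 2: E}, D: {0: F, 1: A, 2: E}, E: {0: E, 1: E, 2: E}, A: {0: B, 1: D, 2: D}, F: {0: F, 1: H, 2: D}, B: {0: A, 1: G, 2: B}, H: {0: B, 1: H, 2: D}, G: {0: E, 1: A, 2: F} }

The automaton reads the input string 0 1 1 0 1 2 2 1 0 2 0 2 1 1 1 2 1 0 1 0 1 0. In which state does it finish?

C → D → A → D → F → H → D → E → E → E → E → E → E → E → E → E → E → E → E → E → E → E → E

E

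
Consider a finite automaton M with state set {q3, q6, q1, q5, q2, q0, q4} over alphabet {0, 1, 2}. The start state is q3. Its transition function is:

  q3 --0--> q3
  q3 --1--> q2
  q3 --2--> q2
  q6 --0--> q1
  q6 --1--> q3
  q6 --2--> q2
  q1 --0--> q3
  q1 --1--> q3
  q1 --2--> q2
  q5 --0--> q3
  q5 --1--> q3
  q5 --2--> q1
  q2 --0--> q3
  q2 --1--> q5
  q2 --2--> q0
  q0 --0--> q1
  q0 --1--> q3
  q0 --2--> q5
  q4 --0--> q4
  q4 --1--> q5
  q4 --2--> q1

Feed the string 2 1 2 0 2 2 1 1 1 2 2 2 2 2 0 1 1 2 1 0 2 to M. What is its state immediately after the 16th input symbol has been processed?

q2

Trace: q3 -2-> q2 -1-> q5 -2-> q1 -0-> q3 -2-> q2 -2-> q0 -1-> q3 -1-> q2 -1-> q5 -2-> q1 -2-> q2 -2-> q0 -2-> q5 -2-> q1 -0-> q3 -1-> q2
After 16 symbols: q2.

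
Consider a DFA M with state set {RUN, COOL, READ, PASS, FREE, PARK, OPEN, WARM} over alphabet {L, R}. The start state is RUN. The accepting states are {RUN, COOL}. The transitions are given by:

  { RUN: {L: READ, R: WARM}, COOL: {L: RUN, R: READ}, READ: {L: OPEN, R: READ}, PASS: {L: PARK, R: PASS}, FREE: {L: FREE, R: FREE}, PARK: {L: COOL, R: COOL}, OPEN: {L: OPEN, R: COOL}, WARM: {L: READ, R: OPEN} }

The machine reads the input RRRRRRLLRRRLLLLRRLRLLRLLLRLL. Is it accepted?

Trace: RUN -R-> WARM -R-> OPEN -R-> COOL -R-> READ -R-> READ -R-> READ -L-> OPEN -L-> OPEN -R-> COOL -R-> READ -R-> READ -L-> OPEN -L-> OPEN -L-> OPEN -L-> OPEN -R-> COOL -R-> READ -L-> OPEN -R-> COOL -L-> RUN -L-> READ -R-> READ -L-> OPEN -L-> OPEN -L-> OPEN -R-> COOL -L-> RUN -L-> READ
End state READ is not accepting.

No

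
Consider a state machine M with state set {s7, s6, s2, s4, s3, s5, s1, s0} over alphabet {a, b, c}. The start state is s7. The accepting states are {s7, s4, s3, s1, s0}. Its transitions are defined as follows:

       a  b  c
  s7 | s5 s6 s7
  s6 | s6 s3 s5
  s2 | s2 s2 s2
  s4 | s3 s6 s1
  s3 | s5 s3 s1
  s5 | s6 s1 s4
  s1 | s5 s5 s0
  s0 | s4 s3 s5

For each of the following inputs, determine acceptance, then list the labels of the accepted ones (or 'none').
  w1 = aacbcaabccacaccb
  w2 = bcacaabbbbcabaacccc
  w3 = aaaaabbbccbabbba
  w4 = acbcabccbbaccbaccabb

w2, w4

w1: s7 → s5 → s6 → s5 → s1 → s0 → s4 → s3 → s3 → s1 → s0 → s4 → s1 → s5 → s4 → s1 → s5  → end s5, rejected
w2: s7 → s6 → s5 → s6 → s5 → s6 → s6 → s3 → s3 → s3 → s3 → s1 → s5 → s1 → s5 → s6 → s5 → s4 → s1 → s0  → end s0, accepted
w3: s7 → s5 → s6 → s6 → s6 → s6 → s3 → s3 → s3 → s1 → s0 → s3 → s5 → s1 → s5 → s1 → s5  → end s5, rejected
w4: s7 → s5 → s4 → s6 → s5 → s6 → s3 → s1 → s0 → s3 → s3 → s5 → s4 → s1 → s5 → s6 → s5 → s4 → s3 → s3 → s3  → end s3, accepted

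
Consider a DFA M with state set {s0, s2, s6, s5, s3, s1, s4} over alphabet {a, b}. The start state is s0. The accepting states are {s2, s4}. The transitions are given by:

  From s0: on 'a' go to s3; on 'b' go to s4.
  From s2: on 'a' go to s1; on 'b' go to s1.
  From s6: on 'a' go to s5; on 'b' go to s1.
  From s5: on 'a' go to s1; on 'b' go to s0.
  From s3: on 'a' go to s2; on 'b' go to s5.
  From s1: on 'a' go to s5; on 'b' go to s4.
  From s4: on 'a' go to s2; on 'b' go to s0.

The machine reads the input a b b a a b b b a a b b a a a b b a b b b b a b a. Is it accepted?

No

s0 → s3 → s5 → s0 → s3 → s2 → s1 → s4 → s0 → s3 → s2 → s1 → s4 → s2 → s1 → s5 → s0 → s4 → s2 → s1 → s4 → s0 → s4 → s2 → s1 → s5
End state s5 is not accepting.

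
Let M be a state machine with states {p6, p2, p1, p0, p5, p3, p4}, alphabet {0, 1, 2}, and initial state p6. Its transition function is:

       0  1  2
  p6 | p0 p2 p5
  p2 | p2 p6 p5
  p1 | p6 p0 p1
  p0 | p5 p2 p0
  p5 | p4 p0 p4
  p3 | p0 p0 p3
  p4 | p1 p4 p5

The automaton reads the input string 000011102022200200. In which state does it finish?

Trace: p6 -0-> p0 -0-> p5 -0-> p4 -0-> p1 -1-> p0 -1-> p2 -1-> p6 -0-> p0 -2-> p0 -0-> p5 -2-> p4 -2-> p5 -2-> p4 -0-> p1 -0-> p6 -2-> p5 -0-> p4 -0-> p1

p1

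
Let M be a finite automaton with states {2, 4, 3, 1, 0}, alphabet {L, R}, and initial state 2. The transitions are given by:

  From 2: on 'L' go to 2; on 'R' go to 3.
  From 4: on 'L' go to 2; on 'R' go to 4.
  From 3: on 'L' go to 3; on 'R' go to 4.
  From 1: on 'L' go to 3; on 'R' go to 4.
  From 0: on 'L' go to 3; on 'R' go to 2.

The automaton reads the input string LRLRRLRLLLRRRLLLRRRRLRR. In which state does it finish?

4

Trace: 2 -L-> 2 -R-> 3 -L-> 3 -R-> 4 -R-> 4 -L-> 2 -R-> 3 -L-> 3 -L-> 3 -L-> 3 -R-> 4 -R-> 4 -R-> 4 -L-> 2 -L-> 2 -L-> 2 -R-> 3 -R-> 4 -R-> 4 -R-> 4 -L-> 2 -R-> 3 -R-> 4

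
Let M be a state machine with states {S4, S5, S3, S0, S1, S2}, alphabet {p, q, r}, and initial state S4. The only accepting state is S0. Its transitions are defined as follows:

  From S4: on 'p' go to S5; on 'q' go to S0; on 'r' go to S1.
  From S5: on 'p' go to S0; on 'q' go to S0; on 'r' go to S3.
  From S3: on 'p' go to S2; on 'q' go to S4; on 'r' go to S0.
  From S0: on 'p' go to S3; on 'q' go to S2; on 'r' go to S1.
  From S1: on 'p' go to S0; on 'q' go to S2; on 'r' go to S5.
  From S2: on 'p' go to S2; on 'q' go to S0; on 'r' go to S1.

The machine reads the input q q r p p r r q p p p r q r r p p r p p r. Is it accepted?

No

start at S4
read 'q': S4 → S0
read 'q': S0 → S2
read 'r': S2 → S1
read 'p': S1 → S0
read 'p': S0 → S3
read 'r': S3 → S0
read 'r': S0 → S1
read 'q': S1 → S2
read 'p': S2 → S2
read 'p': S2 → S2
read 'p': S2 → S2
read 'r': S2 → S1
read 'q': S1 → S2
read 'r': S2 → S1
read 'r': S1 → S5
read 'p': S5 → S0
read 'p': S0 → S3
read 'r': S3 → S0
read 'p': S0 → S3
read 'p': S3 → S2
read 'r': S2 → S1
End state S1 is not accepting.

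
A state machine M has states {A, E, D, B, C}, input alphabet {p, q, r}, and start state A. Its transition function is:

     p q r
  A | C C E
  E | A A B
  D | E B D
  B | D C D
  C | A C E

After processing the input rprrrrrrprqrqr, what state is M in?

Trace: A -r-> E -p-> A -r-> E -r-> B -r-> D -r-> D -r-> D -r-> D -p-> E -r-> B -q-> C -r-> E -q-> A -r-> E

E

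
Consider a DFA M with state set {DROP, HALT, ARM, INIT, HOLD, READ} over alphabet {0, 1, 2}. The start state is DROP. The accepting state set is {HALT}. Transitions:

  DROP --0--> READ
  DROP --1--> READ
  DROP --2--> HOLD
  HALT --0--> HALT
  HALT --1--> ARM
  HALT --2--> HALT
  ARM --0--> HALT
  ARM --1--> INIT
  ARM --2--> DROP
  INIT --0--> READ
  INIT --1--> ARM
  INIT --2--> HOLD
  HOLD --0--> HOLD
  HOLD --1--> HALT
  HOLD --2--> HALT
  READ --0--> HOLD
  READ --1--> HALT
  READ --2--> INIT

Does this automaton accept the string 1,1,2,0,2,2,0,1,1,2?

Trace: DROP -1-> READ -1-> HALT -2-> HALT -0-> HALT -2-> HALT -2-> HALT -0-> HALT -1-> ARM -1-> INIT -2-> HOLD
End state HOLD is not accepting.

No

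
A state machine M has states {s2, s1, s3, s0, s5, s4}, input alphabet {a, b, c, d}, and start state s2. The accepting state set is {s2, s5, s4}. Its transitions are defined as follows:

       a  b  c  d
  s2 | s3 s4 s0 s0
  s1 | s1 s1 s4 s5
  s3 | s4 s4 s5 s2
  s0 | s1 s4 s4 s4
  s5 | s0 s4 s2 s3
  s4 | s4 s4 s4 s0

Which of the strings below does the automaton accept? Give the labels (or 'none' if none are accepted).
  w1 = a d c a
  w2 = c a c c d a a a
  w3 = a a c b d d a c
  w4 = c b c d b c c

w3, w4

w1:
  start at s2
  read 'a': s2 → s3
  read 'd': s3 → s2
  read 'c': s2 → s0
  read 'a': s0 → s1
  end s1, rejected
w2:
  start at s2
  read 'c': s2 → s0
  read 'a': s0 → s1
  read 'c': s1 → s4
  read 'c': s4 → s4
  read 'd': s4 → s0
  read 'a': s0 → s1
  read 'a': s1 → s1
  read 'a': s1 → s1
  end s1, rejected
w3:
  start at s2
  read 'a': s2 → s3
  read 'a': s3 → s4
  read 'c': s4 → s4
  read 'b': s4 → s4
  read 'd': s4 → s0
  read 'd': s0 → s4
  read 'a': s4 → s4
  read 'c': s4 → s4
  end s4, accepted
w4:
  start at s2
  read 'c': s2 → s0
  read 'b': s0 → s4
  read 'c': s4 → s4
  read 'd': s4 → s0
  read 'b': s0 → s4
  read 'c': s4 → s4
  read 'c': s4 → s4
  end s4, accepted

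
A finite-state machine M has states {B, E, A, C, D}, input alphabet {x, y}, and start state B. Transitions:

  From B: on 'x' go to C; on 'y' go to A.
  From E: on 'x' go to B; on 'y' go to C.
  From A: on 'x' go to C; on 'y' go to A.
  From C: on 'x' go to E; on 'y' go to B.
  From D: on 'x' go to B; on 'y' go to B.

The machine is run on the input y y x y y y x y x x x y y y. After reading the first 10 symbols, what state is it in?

E

B → A → A → C → B → A → A → C → B → C → E
After 10 symbols: E.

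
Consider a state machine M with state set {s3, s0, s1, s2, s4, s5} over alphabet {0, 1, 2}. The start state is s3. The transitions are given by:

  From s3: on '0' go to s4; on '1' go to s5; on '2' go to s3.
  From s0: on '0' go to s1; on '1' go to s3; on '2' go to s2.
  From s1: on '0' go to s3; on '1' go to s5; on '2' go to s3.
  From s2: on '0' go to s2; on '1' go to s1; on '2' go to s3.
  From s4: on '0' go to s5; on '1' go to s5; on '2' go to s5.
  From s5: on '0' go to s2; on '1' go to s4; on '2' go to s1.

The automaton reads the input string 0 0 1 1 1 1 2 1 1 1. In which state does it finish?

start at s3
read '0': s3 → s4
read '0': s4 → s5
read '1': s5 → s4
read '1': s4 → s5
read '1': s5 → s4
read '1': s4 → s5
read '2': s5 → s1
read '1': s1 → s5
read '1': s5 → s4
read '1': s4 → s5

s5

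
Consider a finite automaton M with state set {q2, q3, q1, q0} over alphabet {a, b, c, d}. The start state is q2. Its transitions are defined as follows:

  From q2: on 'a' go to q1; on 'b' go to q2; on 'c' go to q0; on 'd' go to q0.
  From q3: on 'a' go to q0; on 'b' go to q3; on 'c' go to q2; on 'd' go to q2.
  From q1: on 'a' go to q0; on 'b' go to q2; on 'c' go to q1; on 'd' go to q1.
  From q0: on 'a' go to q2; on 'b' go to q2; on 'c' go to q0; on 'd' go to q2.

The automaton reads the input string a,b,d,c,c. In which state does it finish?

Trace: q2 -a-> q1 -b-> q2 -d-> q0 -c-> q0 -c-> q0

q0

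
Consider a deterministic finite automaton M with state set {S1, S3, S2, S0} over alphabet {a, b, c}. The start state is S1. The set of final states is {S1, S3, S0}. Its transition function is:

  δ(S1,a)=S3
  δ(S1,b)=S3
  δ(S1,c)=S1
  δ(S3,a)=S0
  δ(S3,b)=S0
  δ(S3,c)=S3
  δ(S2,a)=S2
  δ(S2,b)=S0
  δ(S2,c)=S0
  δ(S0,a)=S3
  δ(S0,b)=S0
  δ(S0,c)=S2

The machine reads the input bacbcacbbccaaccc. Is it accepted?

S1 → S3 → S0 → S2 → S0 → S2 → S2 → S0 → S0 → S0 → S2 → S0 → S3 → S0 → S2 → S0 → S2
End state S2 is not accepting.

No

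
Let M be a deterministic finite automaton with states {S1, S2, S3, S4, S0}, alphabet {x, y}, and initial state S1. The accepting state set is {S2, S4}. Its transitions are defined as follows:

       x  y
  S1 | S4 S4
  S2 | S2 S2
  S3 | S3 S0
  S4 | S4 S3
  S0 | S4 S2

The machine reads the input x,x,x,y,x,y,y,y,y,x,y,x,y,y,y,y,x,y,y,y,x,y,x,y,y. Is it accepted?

Yes

S1 → S4 → S4 → S4 → S3 → S3 → S0 → S2 → S2 → S2 → S2 → S2 → S2 → S2 → S2 → S2 → S2 → S2 → S2 → S2 → S2 → S2 → S2 → S2 → S2 → S2
End state S2 is accepting.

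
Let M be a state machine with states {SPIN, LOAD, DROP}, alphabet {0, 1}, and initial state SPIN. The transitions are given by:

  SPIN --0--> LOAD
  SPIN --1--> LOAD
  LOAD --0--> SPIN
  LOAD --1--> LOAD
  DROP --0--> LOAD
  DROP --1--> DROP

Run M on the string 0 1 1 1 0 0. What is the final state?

LOAD

SPIN → LOAD → LOAD → LOAD → LOAD → SPIN → LOAD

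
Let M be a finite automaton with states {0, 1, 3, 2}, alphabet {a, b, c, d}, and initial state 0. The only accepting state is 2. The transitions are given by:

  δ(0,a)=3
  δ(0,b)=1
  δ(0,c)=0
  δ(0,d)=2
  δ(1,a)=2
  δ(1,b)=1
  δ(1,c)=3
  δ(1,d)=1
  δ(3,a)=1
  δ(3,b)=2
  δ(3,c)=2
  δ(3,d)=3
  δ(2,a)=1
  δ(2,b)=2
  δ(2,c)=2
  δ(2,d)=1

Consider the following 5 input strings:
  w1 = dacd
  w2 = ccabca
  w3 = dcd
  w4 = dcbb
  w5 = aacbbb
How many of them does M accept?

2

w1:
  start at 0
  read 'd': 0 → 2
  read 'a': 2 → 1
  read 'c': 1 → 3
  read 'd': 3 → 3
  end 3, rejected
w2:
  start at 0
  read 'c': 0 → 0
  read 'c': 0 → 0
  read 'a': 0 → 3
  read 'b': 3 → 2
  read 'c': 2 → 2
  read 'a': 2 → 1
  end 1, rejected
w3:
  start at 0
  read 'd': 0 → 2
  read 'c': 2 → 2
  read 'd': 2 → 1
  end 1, rejected
w4:
  start at 0
  read 'd': 0 → 2
  read 'c': 2 → 2
  read 'b': 2 → 2
  read 'b': 2 → 2
  end 2, accepted
w5:
  start at 0
  read 'a': 0 → 3
  read 'a': 3 → 1
  read 'c': 1 → 3
  read 'b': 3 → 2
  read 'b': 2 → 2
  read 'b': 2 → 2
  end 2, accepted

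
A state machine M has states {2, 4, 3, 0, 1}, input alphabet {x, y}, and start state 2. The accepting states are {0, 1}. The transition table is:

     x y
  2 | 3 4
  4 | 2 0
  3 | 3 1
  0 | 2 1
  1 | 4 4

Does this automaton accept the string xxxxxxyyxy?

No

start at 2
read 'x': 2 → 3
read 'x': 3 → 3
read 'x': 3 → 3
read 'x': 3 → 3
read 'x': 3 → 3
read 'x': 3 → 3
read 'y': 3 → 1
read 'y': 1 → 4
read 'x': 4 → 2
read 'y': 2 → 4
End state 4 is not accepting.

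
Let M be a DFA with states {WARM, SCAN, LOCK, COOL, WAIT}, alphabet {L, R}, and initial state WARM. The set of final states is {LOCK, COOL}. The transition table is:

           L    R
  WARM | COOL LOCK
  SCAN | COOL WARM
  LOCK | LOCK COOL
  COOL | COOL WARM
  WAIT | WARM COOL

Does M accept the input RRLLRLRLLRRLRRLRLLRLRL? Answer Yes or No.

Yes

start at WARM
read 'R': WARM → LOCK
read 'R': LOCK → COOL
read 'L': COOL → COOL
read 'L': COOL → COOL
read 'R': COOL → WARM
read 'L': WARM → COOL
read 'R': COOL → WARM
read 'L': WARM → COOL
read 'L': COOL → COOL
read 'R': COOL → WARM
read 'R': WARM → LOCK
read 'L': LOCK → LOCK
read 'R': LOCK → COOL
read 'R': COOL → WARM
read 'L': WARM → COOL
read 'R': COOL → WARM
read 'L': WARM → COOL
read 'L': COOL → COOL
read 'R': COOL → WARM
read 'L': WARM → COOL
read 'R': COOL → WARM
read 'L': WARM → COOL
End state COOL is accepting.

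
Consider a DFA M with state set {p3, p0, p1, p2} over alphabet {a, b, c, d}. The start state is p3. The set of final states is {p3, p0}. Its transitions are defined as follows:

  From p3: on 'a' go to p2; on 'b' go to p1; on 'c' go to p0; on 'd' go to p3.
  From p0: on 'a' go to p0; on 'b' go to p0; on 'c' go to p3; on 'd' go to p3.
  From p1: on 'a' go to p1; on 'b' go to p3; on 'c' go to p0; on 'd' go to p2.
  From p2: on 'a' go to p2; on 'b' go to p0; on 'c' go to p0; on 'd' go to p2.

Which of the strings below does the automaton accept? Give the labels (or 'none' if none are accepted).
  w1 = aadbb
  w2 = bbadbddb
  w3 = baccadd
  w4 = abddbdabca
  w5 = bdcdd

w1, w5

w1:
  start at p3
  read 'a': p3 → p2
  read 'a': p2 → p2
  read 'd': p2 → p2
  read 'b': p2 → p0
  read 'b': p0 → p0
  end p0, accepted
w2:
  start at p3
  read 'b': p3 → p1
  read 'b': p1 → p3
  read 'a': p3 → p2
  read 'd': p2 → p2
  read 'b': p2 → p0
  read 'd': p0 → p3
  read 'd': p3 → p3
  read 'b': p3 → p1
  end p1, rejected
w3:
  start at p3
  read 'b': p3 → p1
  read 'a': p1 → p1
  read 'c': p1 → p0
  read 'c': p0 → p3
  read 'a': p3 → p2
  read 'd': p2 → p2
  read 'd': p2 → p2
  end p2, rejected
w4:
  start at p3
  read 'a': p3 → p2
  read 'b': p2 → p0
  read 'd': p0 → p3
  read 'd': p3 → p3
  read 'b': p3 → p1
  read 'd': p1 → p2
  read 'a': p2 → p2
  read 'b': p2 → p0
  read 'c': p0 → p3
  read 'a': p3 → p2
  end p2, rejected
w5:
  start at p3
  read 'b': p3 → p1
  read 'd': p1 → p2
  read 'c': p2 → p0
  read 'd': p0 → p3
  read 'd': p3 → p3
  end p3, accepted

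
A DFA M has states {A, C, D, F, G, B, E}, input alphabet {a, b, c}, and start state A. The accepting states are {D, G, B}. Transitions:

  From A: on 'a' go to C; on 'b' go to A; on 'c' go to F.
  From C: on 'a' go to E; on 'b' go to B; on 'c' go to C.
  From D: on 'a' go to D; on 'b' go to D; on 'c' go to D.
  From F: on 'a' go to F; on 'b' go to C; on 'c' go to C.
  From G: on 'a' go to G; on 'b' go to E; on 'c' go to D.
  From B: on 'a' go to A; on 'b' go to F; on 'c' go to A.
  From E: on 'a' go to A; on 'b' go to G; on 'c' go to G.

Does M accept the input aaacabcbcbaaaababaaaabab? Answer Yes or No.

Trace: A -a-> C -a-> E -a-> A -c-> F -a-> F -b-> C -c-> C -b-> B -c-> A -b-> A -a-> C -a-> E -a-> A -a-> C -b-> B -a-> A -b-> A -a-> C -a-> E -a-> A -a-> C -b-> B -a-> A -b-> A
End state A is not accepting.

No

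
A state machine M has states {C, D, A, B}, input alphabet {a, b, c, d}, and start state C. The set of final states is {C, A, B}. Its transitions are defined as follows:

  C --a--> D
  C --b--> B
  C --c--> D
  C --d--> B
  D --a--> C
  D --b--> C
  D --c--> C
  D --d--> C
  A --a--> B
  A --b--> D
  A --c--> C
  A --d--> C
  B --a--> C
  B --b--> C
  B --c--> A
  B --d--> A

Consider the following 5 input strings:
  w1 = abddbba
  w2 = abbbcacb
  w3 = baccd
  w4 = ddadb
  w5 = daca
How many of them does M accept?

w1: C → D → C → B → A → D → C → D  → end D, rejected
w2: C → D → C → B → C → D → C → D → C  → end C, accepted
w3: C → B → C → D → C → B  → end B, accepted
w4: C → B → A → B → A → D  → end D, rejected
w5: C → B → C → D → C  → end C, accepted

3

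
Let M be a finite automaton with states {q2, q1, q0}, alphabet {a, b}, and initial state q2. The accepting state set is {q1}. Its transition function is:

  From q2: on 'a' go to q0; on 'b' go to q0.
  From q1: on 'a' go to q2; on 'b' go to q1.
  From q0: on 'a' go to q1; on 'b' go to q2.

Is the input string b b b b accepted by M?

No

q2 → q0 → q2 → q0 → q2
End state q2 is not accepting.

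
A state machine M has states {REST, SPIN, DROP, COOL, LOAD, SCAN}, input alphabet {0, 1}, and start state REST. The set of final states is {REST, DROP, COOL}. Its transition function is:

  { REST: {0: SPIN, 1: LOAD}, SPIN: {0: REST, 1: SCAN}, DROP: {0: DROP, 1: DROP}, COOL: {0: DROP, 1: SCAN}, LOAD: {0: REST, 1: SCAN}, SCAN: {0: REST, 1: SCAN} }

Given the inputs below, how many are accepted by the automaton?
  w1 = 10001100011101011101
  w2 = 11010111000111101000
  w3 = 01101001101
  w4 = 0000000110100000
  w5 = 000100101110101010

3

w1: Trace: REST -1-> LOAD -0-> REST -0-> SPIN -0-> REST -1-> LOAD -1-> SCAN -0-> REST -0-> SPIN -0-> REST -1-> LOAD -1-> SCAN -1-> SCAN -0-> REST -1-> LOAD -0-> REST -1-> LOAD -1-> SCAN -1-> SCAN -0-> REST -1-> LOAD  → end LOAD, rejected
w2: Trace: REST -1-> LOAD -1-> SCAN -0-> REST -1-> LOAD -0-> REST -1-> LOAD -1-> SCAN -1-> SCAN -0-> REST -0-> SPIN -0-> REST -1-> LOAD -1-> SCAN -1-> SCAN -1-> SCAN -0-> REST -1-> LOAD -0-> REST -0-> SPIN -0-> REST  → end REST, accepted
w3: Trace: REST -0-> SPIN -1-> SCAN -1-> SCAN -0-> REST -1-> LOAD -0-> REST -0-> SPIN -1-> SCAN -1-> SCAN -0-> REST -1-> LOAD  → end LOAD, rejected
w4: Trace: REST -0-> SPIN -0-> REST -0-> SPIN -0-> REST -0-> SPIN -0-> REST -0-> SPIN -1-> SCAN -1-> SCAN -0-> REST -1-> LOAD -0-> REST -0-> SPIN -0-> REST -0-> SPIN -0-> REST  → end REST, accepted
w5: Trace: REST -0-> SPIN -0-> REST -0-> SPIN -1-> SCAN -0-> REST -0-> SPIN -1-> SCAN -0-> REST -1-> LOAD -1-> SCAN -1-> SCAN -0-> REST -1-> LOAD -0-> REST -1-> LOAD -0-> REST -1-> LOAD -0-> REST  → end REST, accepted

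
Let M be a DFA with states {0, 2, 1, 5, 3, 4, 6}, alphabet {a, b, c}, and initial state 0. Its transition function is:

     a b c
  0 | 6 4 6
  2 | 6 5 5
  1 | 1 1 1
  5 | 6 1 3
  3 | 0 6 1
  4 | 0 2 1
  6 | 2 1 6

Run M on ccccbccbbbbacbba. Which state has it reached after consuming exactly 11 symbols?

1

0 → 6 → 6 → 6 → 6 → 1 → 1 → 1 → 1 → 1 → 1 → 1
After 11 symbols: 1.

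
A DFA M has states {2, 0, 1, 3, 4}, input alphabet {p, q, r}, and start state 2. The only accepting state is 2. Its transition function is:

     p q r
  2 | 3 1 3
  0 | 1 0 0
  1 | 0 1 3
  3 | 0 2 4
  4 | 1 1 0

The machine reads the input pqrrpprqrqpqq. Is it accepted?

No

Trace: 2 -p-> 3 -q-> 2 -r-> 3 -r-> 4 -p-> 1 -p-> 0 -r-> 0 -q-> 0 -r-> 0 -q-> 0 -p-> 1 -q-> 1 -q-> 1
End state 1 is not accepting.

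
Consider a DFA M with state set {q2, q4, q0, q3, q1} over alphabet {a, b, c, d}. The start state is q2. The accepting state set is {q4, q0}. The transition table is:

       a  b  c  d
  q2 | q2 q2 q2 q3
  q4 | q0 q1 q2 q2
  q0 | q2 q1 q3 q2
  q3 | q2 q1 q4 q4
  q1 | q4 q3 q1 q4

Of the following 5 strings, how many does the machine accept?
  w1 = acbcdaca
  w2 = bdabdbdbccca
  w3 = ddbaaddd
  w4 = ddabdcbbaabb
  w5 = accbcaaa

2

w1: q2 → q2 → q2 → q2 → q2 → q3 → q2 → q2 → q2  → end q2, rejected
w2: q2 → q2 → q3 → q2 → q2 → q3 → q1 → q4 → q1 → q1 → q1 → q1 → q4  → end q4, accepted
w3: q2 → q3 → q4 → q1 → q4 → q0 → q2 → q3 → q4  → end q4, accepted
w4: q2 → q3 → q4 → q0 → q1 → q4 → q2 → q2 → q2 → q2 → q2 → q2 → q2  → end q2, rejected
w5: q2 → q2 → q2 → q2 → q2 → q2 → q2 → q2 → q2  → end q2, rejected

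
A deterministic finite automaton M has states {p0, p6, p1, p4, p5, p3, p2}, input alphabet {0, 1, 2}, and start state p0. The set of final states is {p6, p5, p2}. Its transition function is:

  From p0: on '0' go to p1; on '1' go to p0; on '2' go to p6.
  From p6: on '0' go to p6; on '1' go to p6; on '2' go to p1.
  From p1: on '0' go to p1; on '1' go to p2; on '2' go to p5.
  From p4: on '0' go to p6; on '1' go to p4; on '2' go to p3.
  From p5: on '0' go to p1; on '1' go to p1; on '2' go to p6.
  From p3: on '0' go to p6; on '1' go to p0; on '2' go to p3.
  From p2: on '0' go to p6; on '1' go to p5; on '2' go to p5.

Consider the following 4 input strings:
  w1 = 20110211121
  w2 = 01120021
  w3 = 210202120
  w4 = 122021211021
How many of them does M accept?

w1: p0 → p6 → p6 → p6 → p6 → p6 → p1 → p2 → p5 → p1 → p5 → p1  → end p1, rejected
w2: p0 → p1 → p2 → p5 → p6 → p6 → p6 → p1 → p2  → end p2, accepted
w3: p0 → p6 → p6 → p6 → p1 → p1 → p5 → p1 → p5 → p1  → end p1, rejected
w4: p0 → p0 → p6 → p1 → p1 → p5 → p1 → p5 → p1 → p2 → p6 → p1 → p2  → end p2, accepted

2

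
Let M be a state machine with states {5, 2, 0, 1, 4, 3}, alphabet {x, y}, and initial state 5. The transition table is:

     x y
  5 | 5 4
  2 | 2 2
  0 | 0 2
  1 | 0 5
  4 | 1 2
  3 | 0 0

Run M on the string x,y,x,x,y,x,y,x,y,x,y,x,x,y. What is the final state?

2

start at 5
read 'x': 5 → 5
read 'y': 5 → 4
read 'x': 4 → 1
read 'x': 1 → 0
read 'y': 0 → 2
read 'x': 2 → 2
read 'y': 2 → 2
read 'x': 2 → 2
read 'y': 2 → 2
read 'x': 2 → 2
read 'y': 2 → 2
read 'x': 2 → 2
read 'x': 2 → 2
read 'y': 2 → 2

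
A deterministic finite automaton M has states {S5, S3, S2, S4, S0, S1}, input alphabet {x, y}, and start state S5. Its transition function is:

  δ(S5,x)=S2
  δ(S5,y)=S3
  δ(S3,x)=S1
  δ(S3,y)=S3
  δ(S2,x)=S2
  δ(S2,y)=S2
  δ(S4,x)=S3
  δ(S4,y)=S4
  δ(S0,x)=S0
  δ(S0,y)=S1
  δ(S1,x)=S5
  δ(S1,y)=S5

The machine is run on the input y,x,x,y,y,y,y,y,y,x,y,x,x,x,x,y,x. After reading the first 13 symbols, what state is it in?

start at S5
read 'y': S5 → S3
read 'x': S3 → S1
read 'x': S1 → S5
read 'y': S5 → S3
read 'y': S3 → S3
read 'y': S3 → S3
read 'y': S3 → S3
read 'y': S3 → S3
read 'y': S3 → S3
read 'x': S3 → S1
read 'y': S1 → S5
read 'x': S5 → S2
read 'x': S2 → S2
After 13 symbols: S2.

S2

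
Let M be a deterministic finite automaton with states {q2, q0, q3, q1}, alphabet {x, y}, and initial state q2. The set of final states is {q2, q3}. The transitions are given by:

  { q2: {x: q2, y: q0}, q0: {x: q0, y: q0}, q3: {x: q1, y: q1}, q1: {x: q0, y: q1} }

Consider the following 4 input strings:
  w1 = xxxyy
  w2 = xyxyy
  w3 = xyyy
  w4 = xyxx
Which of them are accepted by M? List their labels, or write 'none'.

none

w1:
  start at q2
  read 'x': q2 → q2
  read 'x': q2 → q2
  read 'x': q2 → q2
  read 'y': q2 → q0
  read 'y': q0 → q0
  end q0, rejected
w2:
  start at q2
  read 'x': q2 → q2
  read 'y': q2 → q0
  read 'x': q0 → q0
  read 'y': q0 → q0
  read 'y': q0 → q0
  end q0, rejected
w3:
  start at q2
  read 'x': q2 → q2
  read 'y': q2 → q0
  read 'y': q0 → q0
  read 'y': q0 → q0
  end q0, rejected
w4:
  start at q2
  read 'x': q2 → q2
  read 'y': q2 → q0
  read 'x': q0 → q0
  read 'x': q0 → q0
  end q0, rejected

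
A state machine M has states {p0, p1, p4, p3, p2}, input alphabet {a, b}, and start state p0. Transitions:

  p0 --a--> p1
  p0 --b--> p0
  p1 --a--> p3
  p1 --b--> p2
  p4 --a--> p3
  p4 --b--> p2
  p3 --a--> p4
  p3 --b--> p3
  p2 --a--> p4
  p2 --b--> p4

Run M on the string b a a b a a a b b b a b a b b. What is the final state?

p4

p0 → p0 → p1 → p3 → p3 → p4 → p3 → p4 → p2 → p4 → p2 → p4 → p2 → p4 → p2 → p4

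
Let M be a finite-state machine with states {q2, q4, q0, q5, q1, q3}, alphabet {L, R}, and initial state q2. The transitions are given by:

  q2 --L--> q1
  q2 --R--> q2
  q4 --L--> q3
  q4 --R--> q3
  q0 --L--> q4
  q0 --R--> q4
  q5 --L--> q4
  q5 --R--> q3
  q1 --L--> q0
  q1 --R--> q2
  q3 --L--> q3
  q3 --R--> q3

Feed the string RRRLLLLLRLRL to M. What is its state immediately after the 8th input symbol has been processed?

start at q2
read 'R': q2 → q2
read 'R': q2 → q2
read 'R': q2 → q2
read 'L': q2 → q1
read 'L': q1 → q0
read 'L': q0 → q4
read 'L': q4 → q3
read 'L': q3 → q3
After 8 symbols: q3.

q3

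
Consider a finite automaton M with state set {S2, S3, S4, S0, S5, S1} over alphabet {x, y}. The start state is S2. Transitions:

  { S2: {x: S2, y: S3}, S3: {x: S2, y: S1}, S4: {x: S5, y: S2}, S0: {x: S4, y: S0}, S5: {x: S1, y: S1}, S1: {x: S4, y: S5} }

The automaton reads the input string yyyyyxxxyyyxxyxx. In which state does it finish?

S5

S2 → S3 → S1 → S5 → S1 → S5 → S1 → S4 → S5 → S1 → S5 → S1 → S4 → S5 → S1 → S4 → S5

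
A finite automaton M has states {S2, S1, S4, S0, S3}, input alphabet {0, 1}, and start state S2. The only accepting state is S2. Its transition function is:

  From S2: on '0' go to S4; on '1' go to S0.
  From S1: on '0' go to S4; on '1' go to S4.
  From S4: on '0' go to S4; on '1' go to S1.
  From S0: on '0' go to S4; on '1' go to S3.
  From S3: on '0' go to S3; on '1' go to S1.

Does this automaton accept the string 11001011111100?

S2 → S0 → S3 → S3 → S3 → S1 → S4 → S1 → S4 → S1 → S4 → S1 → S4 → S4 → S4
End state S4 is not accepting.

No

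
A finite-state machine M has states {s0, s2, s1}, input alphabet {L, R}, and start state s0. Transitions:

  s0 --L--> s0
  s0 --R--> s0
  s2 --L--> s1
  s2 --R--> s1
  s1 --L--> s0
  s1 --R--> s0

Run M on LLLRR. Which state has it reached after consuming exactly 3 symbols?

s0

start at s0
read 'L': s0 → s0
read 'L': s0 → s0
read 'L': s0 → s0
After 3 symbols: s0.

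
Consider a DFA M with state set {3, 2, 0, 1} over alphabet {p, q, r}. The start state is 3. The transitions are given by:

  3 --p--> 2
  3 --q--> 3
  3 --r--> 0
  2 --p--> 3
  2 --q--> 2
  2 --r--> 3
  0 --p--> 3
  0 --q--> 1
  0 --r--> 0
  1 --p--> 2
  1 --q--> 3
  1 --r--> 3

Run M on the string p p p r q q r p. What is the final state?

3

start at 3
read 'p': 3 → 2
read 'p': 2 → 3
read 'p': 3 → 2
read 'r': 2 → 3
read 'q': 3 → 3
read 'q': 3 → 3
read 'r': 3 → 0
read 'p': 0 → 3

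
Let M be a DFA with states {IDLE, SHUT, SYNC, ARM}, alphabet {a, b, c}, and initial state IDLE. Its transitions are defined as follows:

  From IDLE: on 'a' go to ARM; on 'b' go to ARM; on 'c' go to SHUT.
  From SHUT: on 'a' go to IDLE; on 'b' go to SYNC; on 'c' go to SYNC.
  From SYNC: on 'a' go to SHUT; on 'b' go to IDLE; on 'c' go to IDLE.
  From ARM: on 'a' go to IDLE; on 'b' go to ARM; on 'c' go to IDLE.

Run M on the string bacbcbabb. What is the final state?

Trace: IDLE -b-> ARM -a-> IDLE -c-> SHUT -b-> SYNC -c-> IDLE -b-> ARM -a-> IDLE -b-> ARM -b-> ARM

ARM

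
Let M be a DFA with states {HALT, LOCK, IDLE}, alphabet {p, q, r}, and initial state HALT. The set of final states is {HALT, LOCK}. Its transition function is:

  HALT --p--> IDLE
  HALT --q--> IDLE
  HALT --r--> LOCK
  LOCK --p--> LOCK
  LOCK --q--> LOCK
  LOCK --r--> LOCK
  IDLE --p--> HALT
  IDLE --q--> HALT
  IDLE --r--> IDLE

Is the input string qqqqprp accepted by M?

Yes

start at HALT
read 'q': HALT → IDLE
read 'q': IDLE → HALT
read 'q': HALT → IDLE
read 'q': IDLE → HALT
read 'p': HALT → IDLE
read 'r': IDLE → IDLE
read 'p': IDLE → HALT
End state HALT is accepting.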